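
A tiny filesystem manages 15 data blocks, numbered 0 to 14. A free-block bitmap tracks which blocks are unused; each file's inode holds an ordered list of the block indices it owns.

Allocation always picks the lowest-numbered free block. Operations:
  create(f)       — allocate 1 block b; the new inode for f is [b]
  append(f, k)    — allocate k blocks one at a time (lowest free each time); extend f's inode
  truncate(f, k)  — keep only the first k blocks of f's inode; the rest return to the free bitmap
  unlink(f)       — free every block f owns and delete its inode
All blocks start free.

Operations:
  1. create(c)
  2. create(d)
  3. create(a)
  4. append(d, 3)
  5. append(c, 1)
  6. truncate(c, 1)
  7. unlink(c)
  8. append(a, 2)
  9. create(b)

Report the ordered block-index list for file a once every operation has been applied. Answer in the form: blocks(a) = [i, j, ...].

[1] create(c) — c=0 (map F..............)
[2] create(d) — c=0 d=1 (map FF.............)
[3] create(a) — a=2 c=0 d=1 (map FFF............)
[4] append(d, 3) — a=2 c=0 d=1,3,4,5 (map FFFFFF.........)
[5] append(c, 1) — a=2 c=0,6 d=1,3,4,5 (map FFFFFFF........)
[6] truncate(c, 1) — a=2 c=0 d=1,3,4,5 (map FFFFFF.........)
[7] unlink(c) — a=2 d=1,3,4,5 (map .FFFFF.........)
[8] append(a, 2) — a=2,0,6 d=1,3,4,5 (map FFFFFFF........)
[9] create(b) — a=2,0,6 b=7 d=1,3,4,5 (map FFFFFFFF.......)

blocks(a) = [2, 0, 6]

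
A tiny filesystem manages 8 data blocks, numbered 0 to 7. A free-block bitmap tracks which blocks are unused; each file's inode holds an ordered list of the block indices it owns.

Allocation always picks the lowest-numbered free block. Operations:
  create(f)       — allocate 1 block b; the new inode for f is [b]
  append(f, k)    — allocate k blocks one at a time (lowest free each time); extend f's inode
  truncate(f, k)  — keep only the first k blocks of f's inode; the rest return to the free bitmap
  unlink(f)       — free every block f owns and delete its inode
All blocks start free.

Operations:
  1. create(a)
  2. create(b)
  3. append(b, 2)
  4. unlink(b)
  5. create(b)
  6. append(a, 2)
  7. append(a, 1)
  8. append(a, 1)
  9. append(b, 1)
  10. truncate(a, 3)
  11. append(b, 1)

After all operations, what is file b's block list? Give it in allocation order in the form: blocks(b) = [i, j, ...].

blocks(b) = [1, 6, 4]

after create(a) → a:[0]  free=[F.......]
after create(b) → a:[0], b:[1]  free=[FF......]
after append(b, 2) → a:[0], b:[1, 2, 3]  free=[FFFF....]
after unlink(b) → a:[0]  free=[F.......]
after create(b) → a:[0], b:[1]  free=[FF......]
after append(a, 2) → a:[0, 2, 3], b:[1]  free=[FFFF....]
after append(a, 1) → a:[0, 2, 3, 4], b:[1]  free=[FFFFF...]
after append(a, 1) → a:[0, 2, 3, 4, 5], b:[1]  free=[FFFFFF..]
after append(b, 1) → a:[0, 2, 3, 4, 5], b:[1, 6]  free=[FFFFFFF.]
after truncate(a, 3) → a:[0, 2, 3], b:[1, 6]  free=[FFFF..F.]
after append(b, 1) → a:[0, 2, 3], b:[1, 6, 4]  free=[FFFFF.F.]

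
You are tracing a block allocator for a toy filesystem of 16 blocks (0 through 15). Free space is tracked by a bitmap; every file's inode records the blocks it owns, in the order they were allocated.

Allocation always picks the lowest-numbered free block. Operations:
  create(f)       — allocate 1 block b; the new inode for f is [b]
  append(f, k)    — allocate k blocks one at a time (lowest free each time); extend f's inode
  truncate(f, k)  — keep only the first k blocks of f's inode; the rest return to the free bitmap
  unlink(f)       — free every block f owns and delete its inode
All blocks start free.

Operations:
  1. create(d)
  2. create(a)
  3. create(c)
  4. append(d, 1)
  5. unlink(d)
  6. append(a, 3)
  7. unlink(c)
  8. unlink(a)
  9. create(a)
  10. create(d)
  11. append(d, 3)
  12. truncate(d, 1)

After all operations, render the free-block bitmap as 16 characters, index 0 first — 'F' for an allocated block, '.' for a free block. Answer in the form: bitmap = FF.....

create(d): bitmap=F............... | d=[0]
create(a): bitmap=FF.............. | a=[1] d=[0]
create(c): bitmap=FFF............. | a=[1] c=[2] d=[0]
append(d, 1): bitmap=FFFF............ | a=[1] c=[2] d=[0, 3]
unlink(d): bitmap=.FF............. | a=[1] c=[2]
append(a, 3): bitmap=FFFFF........... | a=[1, 0, 3, 4] c=[2]
unlink(c): bitmap=FF.FF........... | a=[1, 0, 3, 4]
unlink(a): bitmap=................ | 
create(a): bitmap=F............... | a=[0]
create(d): bitmap=FF.............. | a=[0] d=[1]
append(d, 3): bitmap=FFFFF........... | a=[0] d=[1, 2, 3, 4]
truncate(d, 1): bitmap=FF.............. | a=[0] d=[1]

bitmap = FF..............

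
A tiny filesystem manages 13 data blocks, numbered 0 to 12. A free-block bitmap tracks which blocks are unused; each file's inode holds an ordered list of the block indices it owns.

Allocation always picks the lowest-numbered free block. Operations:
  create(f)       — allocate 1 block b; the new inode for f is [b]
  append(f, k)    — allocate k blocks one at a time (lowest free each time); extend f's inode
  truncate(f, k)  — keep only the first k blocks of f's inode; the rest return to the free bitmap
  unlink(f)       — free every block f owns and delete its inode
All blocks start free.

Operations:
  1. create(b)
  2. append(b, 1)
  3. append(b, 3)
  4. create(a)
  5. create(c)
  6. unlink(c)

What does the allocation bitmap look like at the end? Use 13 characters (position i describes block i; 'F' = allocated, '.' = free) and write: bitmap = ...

create(b): bitmap=F............ | b=[0]
append(b, 1): bitmap=FF........... | b=[0, 1]
append(b, 3): bitmap=FFFFF........ | b=[0, 1, 2, 3, 4]
create(a): bitmap=FFFFFF....... | a=[5] b=[0, 1, 2, 3, 4]
create(c): bitmap=FFFFFFF...... | a=[5] b=[0, 1, 2, 3, 4] c=[6]
unlink(c): bitmap=FFFFFF....... | a=[5] b=[0, 1, 2, 3, 4]

bitmap = FFFFFF.......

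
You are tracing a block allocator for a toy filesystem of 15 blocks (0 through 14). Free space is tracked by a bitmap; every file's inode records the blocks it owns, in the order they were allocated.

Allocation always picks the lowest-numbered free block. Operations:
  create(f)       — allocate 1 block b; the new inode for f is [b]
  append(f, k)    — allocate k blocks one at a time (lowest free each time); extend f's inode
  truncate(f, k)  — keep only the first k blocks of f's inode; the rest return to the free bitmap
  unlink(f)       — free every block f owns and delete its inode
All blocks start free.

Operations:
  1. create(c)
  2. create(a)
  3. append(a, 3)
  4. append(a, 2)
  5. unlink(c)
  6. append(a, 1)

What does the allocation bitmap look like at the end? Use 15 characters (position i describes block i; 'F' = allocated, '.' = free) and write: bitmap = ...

bitmap = FFFFFFF........

after create(c) → c:[0]  free=[F..............]
after create(a) → a:[1], c:[0]  free=[FF.............]
after append(a, 3) → a:[1, 2, 3, 4], c:[0]  free=[FFFFF..........]
after append(a, 2) → a:[1, 2, 3, 4, 5, 6], c:[0]  free=[FFFFFFF........]
after unlink(c) → a:[1, 2, 3, 4, 5, 6]  free=[.FFFFFF........]
after append(a, 1) → a:[1, 2, 3, 4, 5, 6, 0]  free=[FFFFFFF........]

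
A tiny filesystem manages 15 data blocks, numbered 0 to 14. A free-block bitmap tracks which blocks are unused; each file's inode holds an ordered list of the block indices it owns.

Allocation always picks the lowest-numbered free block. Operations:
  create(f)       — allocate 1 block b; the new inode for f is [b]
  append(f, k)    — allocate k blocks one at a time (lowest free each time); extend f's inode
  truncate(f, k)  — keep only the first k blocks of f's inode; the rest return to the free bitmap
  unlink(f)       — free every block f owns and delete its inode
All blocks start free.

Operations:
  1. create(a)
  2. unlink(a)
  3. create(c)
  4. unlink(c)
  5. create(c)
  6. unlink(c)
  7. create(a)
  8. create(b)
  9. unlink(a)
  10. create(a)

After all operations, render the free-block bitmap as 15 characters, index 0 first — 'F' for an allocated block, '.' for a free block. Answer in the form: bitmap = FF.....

bitmap = FF.............

[1] create(a) — a=0 (map F..............)
[2] unlink(a) —  (map ...............)
[3] create(c) — c=0 (map F..............)
[4] unlink(c) —  (map ...............)
[5] create(c) — c=0 (map F..............)
[6] unlink(c) —  (map ...............)
[7] create(a) — a=0 (map F..............)
[8] create(b) — a=0 b=1 (map FF.............)
[9] unlink(a) — b=1 (map .F.............)
[10] create(a) — a=0 b=1 (map FF.............)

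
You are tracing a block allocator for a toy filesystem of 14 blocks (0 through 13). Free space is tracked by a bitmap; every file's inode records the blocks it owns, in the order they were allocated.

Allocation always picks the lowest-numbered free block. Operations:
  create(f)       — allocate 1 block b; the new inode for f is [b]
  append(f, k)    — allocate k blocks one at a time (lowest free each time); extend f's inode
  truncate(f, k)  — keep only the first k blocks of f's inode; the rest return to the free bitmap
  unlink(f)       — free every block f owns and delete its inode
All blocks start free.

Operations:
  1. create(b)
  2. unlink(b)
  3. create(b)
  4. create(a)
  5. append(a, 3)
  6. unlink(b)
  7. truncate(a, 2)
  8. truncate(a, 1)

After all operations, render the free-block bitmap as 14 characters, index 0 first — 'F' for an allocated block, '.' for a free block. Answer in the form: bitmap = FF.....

after create(b) → b:[0]  free=[F.............]
after unlink(b) →   free=[..............]
after create(b) → b:[0]  free=[F.............]
after create(a) → a:[1], b:[0]  free=[FF............]
after append(a, 3) → a:[1, 2, 3, 4], b:[0]  free=[FFFFF.........]
after unlink(b) → a:[1, 2, 3, 4]  free=[.FFFF.........]
after truncate(a, 2) → a:[1, 2]  free=[.FF...........]
after truncate(a, 1) → a:[1]  free=[.F............]

bitmap = .F............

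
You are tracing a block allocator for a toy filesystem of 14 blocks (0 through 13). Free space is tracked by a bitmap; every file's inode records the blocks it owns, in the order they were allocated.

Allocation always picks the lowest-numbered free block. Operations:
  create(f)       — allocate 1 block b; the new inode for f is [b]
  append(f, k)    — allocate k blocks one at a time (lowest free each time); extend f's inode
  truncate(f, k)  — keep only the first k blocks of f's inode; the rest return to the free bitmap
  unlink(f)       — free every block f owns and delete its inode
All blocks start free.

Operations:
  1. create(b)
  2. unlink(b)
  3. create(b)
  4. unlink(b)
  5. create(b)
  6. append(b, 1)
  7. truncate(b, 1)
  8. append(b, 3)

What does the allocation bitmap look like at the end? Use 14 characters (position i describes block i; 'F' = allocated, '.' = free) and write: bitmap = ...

create(b): bitmap=F............. | b=[0]
unlink(b): bitmap=.............. | 
create(b): bitmap=F............. | b=[0]
unlink(b): bitmap=.............. | 
create(b): bitmap=F............. | b=[0]
append(b, 1): bitmap=FF............ | b=[0, 1]
truncate(b, 1): bitmap=F............. | b=[0]
append(b, 3): bitmap=FFFF.......... | b=[0, 1, 2, 3]

bitmap = FFFF..........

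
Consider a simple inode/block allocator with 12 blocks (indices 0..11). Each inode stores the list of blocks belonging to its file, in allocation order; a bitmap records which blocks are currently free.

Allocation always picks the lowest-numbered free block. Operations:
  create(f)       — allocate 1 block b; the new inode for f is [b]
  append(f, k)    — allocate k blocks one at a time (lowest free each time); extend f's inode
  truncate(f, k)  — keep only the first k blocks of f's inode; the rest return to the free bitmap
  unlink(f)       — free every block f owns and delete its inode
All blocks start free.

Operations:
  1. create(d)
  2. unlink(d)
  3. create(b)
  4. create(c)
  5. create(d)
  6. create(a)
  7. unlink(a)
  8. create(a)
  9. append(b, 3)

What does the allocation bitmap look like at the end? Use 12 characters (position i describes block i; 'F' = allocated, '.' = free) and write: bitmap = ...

  1. create(d)  ⇒  F...........  {d→[0]}
  2. unlink(d)  ⇒  ............  {}
  3. create(b)  ⇒  F...........  {b→[0]}
  4. create(c)  ⇒  FF..........  {b→[0]; c→[1]}
  5. create(d)  ⇒  FFF.........  {b→[0]; c→[1]; d→[2]}
  6. create(a)  ⇒  FFFF........  {a→[3]; b→[0]; c→[1]; d→[2]}
  7. unlink(a)  ⇒  FFF.........  {b→[0]; c→[1]; d→[2]}
  8. create(a)  ⇒  FFFF........  {a→[3]; b→[0]; c→[1]; d→[2]}
  9. append(b, 3)  ⇒  FFFFFFF.....  {a→[3]; b→[0, 4, 5, 6]; c→[1]; d→[2]}

bitmap = FFFFFFF.....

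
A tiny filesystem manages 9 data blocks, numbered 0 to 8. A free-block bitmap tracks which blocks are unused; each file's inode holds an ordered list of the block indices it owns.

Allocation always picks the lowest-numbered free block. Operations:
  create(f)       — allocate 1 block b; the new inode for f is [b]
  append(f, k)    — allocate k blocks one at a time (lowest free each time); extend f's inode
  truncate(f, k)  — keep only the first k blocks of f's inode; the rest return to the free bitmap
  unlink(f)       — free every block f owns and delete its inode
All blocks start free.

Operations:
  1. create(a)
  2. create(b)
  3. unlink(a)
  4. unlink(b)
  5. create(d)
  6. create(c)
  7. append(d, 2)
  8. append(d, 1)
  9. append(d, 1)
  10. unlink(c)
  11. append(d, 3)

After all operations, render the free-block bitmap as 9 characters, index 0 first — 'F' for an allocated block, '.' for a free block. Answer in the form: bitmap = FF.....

bitmap = FFFFFFFF.

  1. create(a)  ⇒  F........  {a→[0]}
  2. create(b)  ⇒  FF.......  {a→[0]; b→[1]}
  3. unlink(a)  ⇒  .F.......  {b→[1]}
  4. unlink(b)  ⇒  .........  {}
  5. create(d)  ⇒  F........  {d→[0]}
  6. create(c)  ⇒  FF.......  {c→[1]; d→[0]}
  7. append(d, 2)  ⇒  FFFF.....  {c→[1]; d→[0, 2, 3]}
  8. append(d, 1)  ⇒  FFFFF....  {c→[1]; d→[0, 2, 3, 4]}
  9. append(d, 1)  ⇒  FFFFFF...  {c→[1]; d→[0, 2, 3, 4, 5]}
  10. unlink(c)  ⇒  F.FFFF...  {d→[0, 2, 3, 4, 5]}
  11. append(d, 3)  ⇒  FFFFFFFF.  {d→[0, 2, 3, 4, 5, 1, 6, 7]}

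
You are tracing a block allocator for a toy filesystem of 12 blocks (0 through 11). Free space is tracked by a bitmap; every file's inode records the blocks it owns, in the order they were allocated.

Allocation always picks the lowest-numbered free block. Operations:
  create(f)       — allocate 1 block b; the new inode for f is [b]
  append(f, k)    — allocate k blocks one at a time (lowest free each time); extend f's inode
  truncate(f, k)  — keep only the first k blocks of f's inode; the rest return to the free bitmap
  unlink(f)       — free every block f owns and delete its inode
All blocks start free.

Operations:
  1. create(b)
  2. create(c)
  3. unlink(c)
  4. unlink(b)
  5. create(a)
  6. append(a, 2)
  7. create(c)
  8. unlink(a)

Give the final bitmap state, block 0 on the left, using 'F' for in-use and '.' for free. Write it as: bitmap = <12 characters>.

after create(b) → b:[0]  free=[F...........]
after create(c) → b:[0], c:[1]  free=[FF..........]
after unlink(c) → b:[0]  free=[F...........]
after unlink(b) →   free=[............]
after create(a) → a:[0]  free=[F...........]
after append(a, 2) → a:[0, 1, 2]  free=[FFF.........]
after create(c) → a:[0, 1, 2], c:[3]  free=[FFFF........]
after unlink(a) → c:[3]  free=[...F........]

bitmap = ...F........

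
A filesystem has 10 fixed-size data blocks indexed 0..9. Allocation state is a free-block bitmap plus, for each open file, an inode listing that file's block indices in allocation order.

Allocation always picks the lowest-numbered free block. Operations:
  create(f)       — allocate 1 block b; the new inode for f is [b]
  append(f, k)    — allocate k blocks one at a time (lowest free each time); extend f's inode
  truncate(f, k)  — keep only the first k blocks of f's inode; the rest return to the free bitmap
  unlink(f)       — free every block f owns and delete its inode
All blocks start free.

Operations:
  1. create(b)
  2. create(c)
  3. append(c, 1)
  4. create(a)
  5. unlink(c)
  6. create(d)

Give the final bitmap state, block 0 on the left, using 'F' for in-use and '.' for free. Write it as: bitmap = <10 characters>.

bitmap = FF.F......

  1. create(b)  ⇒  F.........  {b→[0]}
  2. create(c)  ⇒  FF........  {b→[0]; c→[1]}
  3. append(c, 1)  ⇒  FFF.......  {b→[0]; c→[1, 2]}
  4. create(a)  ⇒  FFFF......  {a→[3]; b→[0]; c→[1, 2]}
  5. unlink(c)  ⇒  F..F......  {a→[3]; b→[0]}
  6. create(d)  ⇒  FF.F......  {a→[3]; b→[0]; d→[1]}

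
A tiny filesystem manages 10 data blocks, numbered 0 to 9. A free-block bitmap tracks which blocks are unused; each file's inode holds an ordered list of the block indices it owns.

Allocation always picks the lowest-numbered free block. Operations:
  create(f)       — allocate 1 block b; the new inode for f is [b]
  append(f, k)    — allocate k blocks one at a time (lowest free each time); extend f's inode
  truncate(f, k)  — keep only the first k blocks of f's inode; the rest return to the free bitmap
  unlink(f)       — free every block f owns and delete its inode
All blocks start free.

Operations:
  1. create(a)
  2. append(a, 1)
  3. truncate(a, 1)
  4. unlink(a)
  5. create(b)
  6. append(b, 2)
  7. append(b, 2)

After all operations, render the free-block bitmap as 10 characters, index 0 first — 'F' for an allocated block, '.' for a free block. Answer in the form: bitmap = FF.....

create(a): bitmap=F......... | a=[0]
append(a, 1): bitmap=FF........ | a=[0, 1]
truncate(a, 1): bitmap=F......... | a=[0]
unlink(a): bitmap=.......... | 
create(b): bitmap=F......... | b=[0]
append(b, 2): bitmap=FFF....... | b=[0, 1, 2]
append(b, 2): bitmap=FFFFF..... | b=[0, 1, 2, 3, 4]

bitmap = FFFFF.....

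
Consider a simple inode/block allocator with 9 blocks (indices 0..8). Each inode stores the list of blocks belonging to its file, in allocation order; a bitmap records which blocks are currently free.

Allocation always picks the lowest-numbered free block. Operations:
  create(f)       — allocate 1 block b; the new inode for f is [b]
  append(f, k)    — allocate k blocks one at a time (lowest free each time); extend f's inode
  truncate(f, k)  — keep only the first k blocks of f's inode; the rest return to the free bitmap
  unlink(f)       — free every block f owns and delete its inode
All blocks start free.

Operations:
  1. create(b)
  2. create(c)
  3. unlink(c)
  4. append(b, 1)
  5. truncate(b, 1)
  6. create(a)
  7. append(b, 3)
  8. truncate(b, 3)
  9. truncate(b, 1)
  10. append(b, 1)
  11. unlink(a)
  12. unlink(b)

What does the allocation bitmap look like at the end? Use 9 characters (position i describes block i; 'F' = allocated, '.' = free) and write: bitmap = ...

[1] create(b) — b=0 (map F........)
[2] create(c) — b=0 c=1 (map FF.......)
[3] unlink(c) — b=0 (map F........)
[4] append(b, 1) — b=0,1 (map FF.......)
[5] truncate(b, 1) — b=0 (map F........)
[6] create(a) — a=1 b=0 (map FF.......)
[7] append(b, 3) — a=1 b=0,2,3,4 (map FFFFF....)
[8] truncate(b, 3) — a=1 b=0,2,3 (map FFFF.....)
[9] truncate(b, 1) — a=1 b=0 (map FF.......)
[10] append(b, 1) — a=1 b=0,2 (map FFF......)
[11] unlink(a) — b=0,2 (map F.F......)
[12] unlink(b) —  (map .........)

bitmap = .........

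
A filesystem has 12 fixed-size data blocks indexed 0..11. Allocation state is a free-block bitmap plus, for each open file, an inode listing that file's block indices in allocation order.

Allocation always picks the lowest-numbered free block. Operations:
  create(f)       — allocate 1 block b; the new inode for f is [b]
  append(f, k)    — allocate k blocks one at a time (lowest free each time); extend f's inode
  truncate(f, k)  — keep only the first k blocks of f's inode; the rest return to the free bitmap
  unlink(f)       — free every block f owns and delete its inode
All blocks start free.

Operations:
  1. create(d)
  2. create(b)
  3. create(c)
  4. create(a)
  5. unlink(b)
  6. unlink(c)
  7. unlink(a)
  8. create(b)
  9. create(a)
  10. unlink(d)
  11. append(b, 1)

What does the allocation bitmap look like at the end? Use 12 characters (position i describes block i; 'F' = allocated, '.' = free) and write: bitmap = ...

  1. create(d)  ⇒  F...........  {d→[0]}
  2. create(b)  ⇒  FF..........  {b→[1]; d→[0]}
  3. create(c)  ⇒  FFF.........  {b→[1]; c→[2]; d→[0]}
  4. create(a)  ⇒  FFFF........  {a→[3]; b→[1]; c→[2]; d→[0]}
  5. unlink(b)  ⇒  F.FF........  {a→[3]; c→[2]; d→[0]}
  6. unlink(c)  ⇒  F..F........  {a→[3]; d→[0]}
  7. unlink(a)  ⇒  F...........  {d→[0]}
  8. create(b)  ⇒  FF..........  {b→[1]; d→[0]}
  9. create(a)  ⇒  FFF.........  {a→[2]; b→[1]; d→[0]}
  10. unlink(d)  ⇒  .FF.........  {a→[2]; b→[1]}
  11. append(b, 1)  ⇒  FFF.........  {a→[2]; b→[1, 0]}

bitmap = FFF.........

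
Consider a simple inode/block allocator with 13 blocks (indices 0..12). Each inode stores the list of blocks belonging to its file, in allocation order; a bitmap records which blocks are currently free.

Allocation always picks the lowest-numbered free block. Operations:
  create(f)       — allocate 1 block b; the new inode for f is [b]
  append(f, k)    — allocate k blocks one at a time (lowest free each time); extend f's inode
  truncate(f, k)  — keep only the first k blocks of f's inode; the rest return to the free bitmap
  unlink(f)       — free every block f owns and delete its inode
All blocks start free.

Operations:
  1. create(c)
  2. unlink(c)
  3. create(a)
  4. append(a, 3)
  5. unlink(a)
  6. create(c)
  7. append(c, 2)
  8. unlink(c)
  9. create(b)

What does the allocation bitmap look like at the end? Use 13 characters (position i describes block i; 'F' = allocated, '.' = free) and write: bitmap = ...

after create(c) → c:[0]  free=[F............]
after unlink(c) →   free=[.............]
after create(a) → a:[0]  free=[F............]
after append(a, 3) → a:[0, 1, 2, 3]  free=[FFFF.........]
after unlink(a) →   free=[.............]
after create(c) → c:[0]  free=[F............]
after append(c, 2) → c:[0, 1, 2]  free=[FFF..........]
after unlink(c) →   free=[.............]
after create(b) → b:[0]  free=[F............]

bitmap = F............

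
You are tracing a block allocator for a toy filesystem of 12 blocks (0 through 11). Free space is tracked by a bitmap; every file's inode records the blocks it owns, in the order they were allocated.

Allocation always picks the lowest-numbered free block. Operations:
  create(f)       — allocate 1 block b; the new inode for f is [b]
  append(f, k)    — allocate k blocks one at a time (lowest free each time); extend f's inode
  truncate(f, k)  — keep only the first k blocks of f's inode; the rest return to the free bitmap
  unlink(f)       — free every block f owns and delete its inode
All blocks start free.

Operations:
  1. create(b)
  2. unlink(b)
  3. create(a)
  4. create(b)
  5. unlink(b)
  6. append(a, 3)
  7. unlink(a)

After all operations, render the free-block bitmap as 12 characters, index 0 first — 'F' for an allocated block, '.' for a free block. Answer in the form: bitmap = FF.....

after create(b) → b:[0]  free=[F...........]
after unlink(b) →   free=[............]
after create(a) → a:[0]  free=[F...........]
after create(b) → a:[0], b:[1]  free=[FF..........]
after unlink(b) → a:[0]  free=[F...........]
after append(a, 3) → a:[0, 1, 2, 3]  free=[FFFF........]
after unlink(a) →   free=[............]

bitmap = ............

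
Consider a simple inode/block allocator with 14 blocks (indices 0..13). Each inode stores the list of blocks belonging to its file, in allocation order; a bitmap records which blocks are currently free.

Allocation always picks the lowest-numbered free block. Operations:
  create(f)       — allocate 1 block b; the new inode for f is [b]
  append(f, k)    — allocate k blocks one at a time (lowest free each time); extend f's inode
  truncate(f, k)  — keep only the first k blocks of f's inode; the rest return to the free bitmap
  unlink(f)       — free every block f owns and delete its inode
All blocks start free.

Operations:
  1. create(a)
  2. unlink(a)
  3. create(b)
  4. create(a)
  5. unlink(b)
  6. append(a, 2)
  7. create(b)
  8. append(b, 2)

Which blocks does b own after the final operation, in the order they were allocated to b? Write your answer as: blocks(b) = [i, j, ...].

[1] create(a) — a=0 (map F.............)
[2] unlink(a) —  (map ..............)
[3] create(b) — b=0 (map F.............)
[4] create(a) — a=1 b=0 (map FF............)
[5] unlink(b) — a=1 (map .F............)
[6] append(a, 2) — a=1,0,2 (map FFF...........)
[7] create(b) — a=1,0,2 b=3 (map FFFF..........)
[8] append(b, 2) — a=1,0,2 b=3,4,5 (map FFFFFF........)

blocks(b) = [3, 4, 5]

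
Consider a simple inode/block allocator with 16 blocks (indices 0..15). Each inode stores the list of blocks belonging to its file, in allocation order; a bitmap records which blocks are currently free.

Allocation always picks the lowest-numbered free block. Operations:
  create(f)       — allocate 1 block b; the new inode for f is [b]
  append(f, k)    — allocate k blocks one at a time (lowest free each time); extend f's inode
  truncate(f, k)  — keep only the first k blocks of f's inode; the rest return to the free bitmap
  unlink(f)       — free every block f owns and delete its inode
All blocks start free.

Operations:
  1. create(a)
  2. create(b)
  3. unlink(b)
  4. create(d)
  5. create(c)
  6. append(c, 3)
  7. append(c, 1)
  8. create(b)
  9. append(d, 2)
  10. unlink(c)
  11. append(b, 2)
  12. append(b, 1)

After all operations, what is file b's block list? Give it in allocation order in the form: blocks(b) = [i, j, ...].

  1. create(a)  ⇒  F...............  {a→[0]}
  2. create(b)  ⇒  FF..............  {a→[0]; b→[1]}
  3. unlink(b)  ⇒  F...............  {a→[0]}
  4. create(d)  ⇒  FF..............  {a→[0]; d→[1]}
  5. create(c)  ⇒  FFF.............  {a→[0]; c→[2]; d→[1]}
  6. append(c, 3)  ⇒  FFFFFF..........  {a→[0]; c→[2, 3, 4, 5]; d→[1]}
  7. append(c, 1)  ⇒  FFFFFFF.........  {a→[0]; c→[2, 3, 4, 5, 6]; d→[1]}
  8. create(b)  ⇒  FFFFFFFF........  {a→[0]; b→[7]; c→[2, 3, 4, 5, 6]; d→[1]}
  9. append(d, 2)  ⇒  FFFFFFFFFF......  {a→[0]; b→[7]; c→[2, 3, 4, 5, 6]; d→[1, 8, 9]}
  10. unlink(c)  ⇒  FF.....FFF......  {a→[0]; b→[7]; d→[1, 8, 9]}
  11. append(b, 2)  ⇒  FFFF...FFF......  {a→[0]; b→[7, 2, 3]; d→[1, 8, 9]}
  12. append(b, 1)  ⇒  FFFFF..FFF......  {a→[0]; b→[7, 2, 3, 4]; d→[1, 8, 9]}

blocks(b) = [7, 2, 3, 4]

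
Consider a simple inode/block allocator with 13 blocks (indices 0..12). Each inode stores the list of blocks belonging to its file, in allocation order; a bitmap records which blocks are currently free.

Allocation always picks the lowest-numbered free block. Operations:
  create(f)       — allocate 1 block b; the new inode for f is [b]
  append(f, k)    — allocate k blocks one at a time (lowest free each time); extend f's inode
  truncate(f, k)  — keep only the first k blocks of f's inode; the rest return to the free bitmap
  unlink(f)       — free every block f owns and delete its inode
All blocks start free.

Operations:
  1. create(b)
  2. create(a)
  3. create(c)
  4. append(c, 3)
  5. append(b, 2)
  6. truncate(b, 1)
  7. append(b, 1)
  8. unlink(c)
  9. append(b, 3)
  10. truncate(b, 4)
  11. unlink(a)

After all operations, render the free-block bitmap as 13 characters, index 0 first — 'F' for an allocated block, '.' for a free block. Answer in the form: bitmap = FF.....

bitmap = F.FF..F......

  1. create(b)  ⇒  F............  {b→[0]}
  2. create(a)  ⇒  FF...........  {a→[1]; b→[0]}
  3. create(c)  ⇒  FFF..........  {a→[1]; b→[0]; c→[2]}
  4. append(c, 3)  ⇒  FFFFFF.......  {a→[1]; b→[0]; c→[2, 3, 4, 5]}
  5. append(b, 2)  ⇒  FFFFFFFF.....  {a→[1]; b→[0, 6, 7]; c→[2, 3, 4, 5]}
  6. truncate(b, 1)  ⇒  FFFFFF.......  {a→[1]; b→[0]; c→[2, 3, 4, 5]}
  7. append(b, 1)  ⇒  FFFFFFF......  {a→[1]; b→[0, 6]; c→[2, 3, 4, 5]}
  8. unlink(c)  ⇒  FF....F......  {a→[1]; b→[0, 6]}
  9. append(b, 3)  ⇒  FFFFF.F......  {a→[1]; b→[0, 6, 2, 3, 4]}
  10. truncate(b, 4)  ⇒  FFFF..F......  {a→[1]; b→[0, 6, 2, 3]}
  11. unlink(a)  ⇒  F.FF..F......  {b→[0, 6, 2, 3]}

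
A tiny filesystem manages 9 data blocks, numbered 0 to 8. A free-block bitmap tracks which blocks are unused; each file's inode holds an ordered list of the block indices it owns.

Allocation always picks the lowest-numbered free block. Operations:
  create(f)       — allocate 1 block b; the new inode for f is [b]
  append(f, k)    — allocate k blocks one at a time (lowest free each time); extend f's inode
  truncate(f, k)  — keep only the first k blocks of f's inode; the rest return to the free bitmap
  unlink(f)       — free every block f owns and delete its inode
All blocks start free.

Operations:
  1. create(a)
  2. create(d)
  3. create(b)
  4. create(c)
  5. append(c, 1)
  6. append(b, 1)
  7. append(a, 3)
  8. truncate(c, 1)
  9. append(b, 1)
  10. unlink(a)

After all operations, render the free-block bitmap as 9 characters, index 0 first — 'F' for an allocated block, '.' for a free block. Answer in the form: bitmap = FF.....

bitmap = .FFFFF...

[1] create(a) — a=0 (map F........)
[2] create(d) — a=0 d=1 (map FF.......)
[3] create(b) — a=0 b=2 d=1 (map FFF......)
[4] create(c) — a=0 b=2 c=3 d=1 (map FFFF.....)
[5] append(c, 1) — a=0 b=2 c=3,4 d=1 (map FFFFF....)
[6] append(b, 1) — a=0 b=2,5 c=3,4 d=1 (map FFFFFF...)
[7] append(a, 3) — a=0,6,7,8 b=2,5 c=3,4 d=1 (map FFFFFFFFF)
[8] truncate(c, 1) — a=0,6,7,8 b=2,5 c=3 d=1 (map FFFF.FFFF)
[9] append(b, 1) — a=0,6,7,8 b=2,5,4 c=3 d=1 (map FFFFFFFFF)
[10] unlink(a) — b=2,5,4 c=3 d=1 (map .FFFFF...)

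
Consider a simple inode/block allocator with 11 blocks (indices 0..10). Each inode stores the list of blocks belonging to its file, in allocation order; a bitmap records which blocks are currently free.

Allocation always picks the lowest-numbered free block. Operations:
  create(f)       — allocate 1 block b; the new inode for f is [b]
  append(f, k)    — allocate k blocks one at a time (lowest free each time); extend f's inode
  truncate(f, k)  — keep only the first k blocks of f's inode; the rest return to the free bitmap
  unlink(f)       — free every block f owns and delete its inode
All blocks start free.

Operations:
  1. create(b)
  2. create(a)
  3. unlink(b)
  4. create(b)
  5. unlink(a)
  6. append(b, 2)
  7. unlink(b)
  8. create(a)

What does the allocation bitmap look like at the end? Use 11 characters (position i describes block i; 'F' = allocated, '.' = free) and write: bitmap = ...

  1. create(b)  ⇒  F..........  {b→[0]}
  2. create(a)  ⇒  FF.........  {a→[1]; b→[0]}
  3. unlink(b)  ⇒  .F.........  {a→[1]}
  4. create(b)  ⇒  FF.........  {a→[1]; b→[0]}
  5. unlink(a)  ⇒  F..........  {b→[0]}
  6. append(b, 2)  ⇒  FFF........  {b→[0, 1, 2]}
  7. unlink(b)  ⇒  ...........  {}
  8. create(a)  ⇒  F..........  {a→[0]}

bitmap = F..........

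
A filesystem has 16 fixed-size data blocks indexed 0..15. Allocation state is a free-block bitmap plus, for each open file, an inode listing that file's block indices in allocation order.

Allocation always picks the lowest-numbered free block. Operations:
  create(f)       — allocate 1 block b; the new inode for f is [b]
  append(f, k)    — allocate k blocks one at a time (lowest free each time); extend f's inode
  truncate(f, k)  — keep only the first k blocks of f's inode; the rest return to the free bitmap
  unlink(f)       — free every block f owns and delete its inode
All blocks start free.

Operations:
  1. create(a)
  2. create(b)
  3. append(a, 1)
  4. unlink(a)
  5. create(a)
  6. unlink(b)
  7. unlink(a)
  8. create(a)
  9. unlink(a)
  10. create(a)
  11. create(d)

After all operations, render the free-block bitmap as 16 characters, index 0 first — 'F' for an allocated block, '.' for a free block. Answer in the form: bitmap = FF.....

after create(a) → a:[0]  free=[F...............]
after create(b) → a:[0], b:[1]  free=[FF..............]
after append(a, 1) → a:[0, 2], b:[1]  free=[FFF.............]
after unlink(a) → b:[1]  free=[.F..............]
after create(a) → a:[0], b:[1]  free=[FF..............]
after unlink(b) → a:[0]  free=[F...............]
after unlink(a) →   free=[................]
after create(a) → a:[0]  free=[F...............]
after unlink(a) →   free=[................]
after create(a) → a:[0]  free=[F...............]
after create(d) → a:[0], d:[1]  free=[FF..............]

bitmap = FF..............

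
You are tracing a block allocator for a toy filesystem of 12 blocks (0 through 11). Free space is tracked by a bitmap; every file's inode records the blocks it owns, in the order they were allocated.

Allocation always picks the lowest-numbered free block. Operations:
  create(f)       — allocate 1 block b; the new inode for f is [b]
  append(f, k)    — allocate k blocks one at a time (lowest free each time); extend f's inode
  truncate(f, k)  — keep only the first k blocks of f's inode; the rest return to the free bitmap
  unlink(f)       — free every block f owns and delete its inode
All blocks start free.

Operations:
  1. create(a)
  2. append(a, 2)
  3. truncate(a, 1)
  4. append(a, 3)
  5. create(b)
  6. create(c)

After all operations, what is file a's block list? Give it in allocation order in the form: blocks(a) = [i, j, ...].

blocks(a) = [0, 1, 2, 3]

[1] create(a) — a=0 (map F...........)
[2] append(a, 2) — a=0,1,2 (map FFF.........)
[3] truncate(a, 1) — a=0 (map F...........)
[4] append(a, 3) — a=0,1,2,3 (map FFFF........)
[5] create(b) — a=0,1,2,3 b=4 (map FFFFF.......)
[6] create(c) — a=0,1,2,3 b=4 c=5 (map FFFFFF......)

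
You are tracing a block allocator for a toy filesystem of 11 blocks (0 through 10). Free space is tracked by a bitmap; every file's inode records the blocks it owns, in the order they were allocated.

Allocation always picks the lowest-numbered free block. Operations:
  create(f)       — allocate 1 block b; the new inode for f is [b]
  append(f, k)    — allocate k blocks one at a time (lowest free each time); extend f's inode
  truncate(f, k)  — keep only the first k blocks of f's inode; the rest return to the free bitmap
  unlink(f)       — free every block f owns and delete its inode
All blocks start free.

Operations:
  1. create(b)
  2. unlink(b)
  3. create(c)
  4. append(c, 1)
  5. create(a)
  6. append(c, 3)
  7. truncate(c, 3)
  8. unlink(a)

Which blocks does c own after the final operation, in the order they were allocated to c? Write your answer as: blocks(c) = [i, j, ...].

blocks(c) = [0, 1, 3]

[1] create(b) — b=0 (map F..........)
[2] unlink(b) —  (map ...........)
[3] create(c) — c=0 (map F..........)
[4] append(c, 1) — c=0,1 (map FF.........)
[5] create(a) — a=2 c=0,1 (map FFF........)
[6] append(c, 3) — a=2 c=0,1,3,4,5 (map FFFFFF.....)
[7] truncate(c, 3) — a=2 c=0,1,3 (map FFFF.......)
[8] unlink(a) — c=0,1,3 (map FF.F.......)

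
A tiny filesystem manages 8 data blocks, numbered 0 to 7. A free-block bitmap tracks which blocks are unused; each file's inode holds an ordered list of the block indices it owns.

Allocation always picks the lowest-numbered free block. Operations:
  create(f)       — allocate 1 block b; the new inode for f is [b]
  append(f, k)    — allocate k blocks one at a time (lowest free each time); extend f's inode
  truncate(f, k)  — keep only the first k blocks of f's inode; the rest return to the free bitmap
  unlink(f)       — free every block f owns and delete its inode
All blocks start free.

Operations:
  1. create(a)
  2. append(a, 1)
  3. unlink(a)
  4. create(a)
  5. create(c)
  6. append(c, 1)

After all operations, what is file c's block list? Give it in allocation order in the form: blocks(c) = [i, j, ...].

after create(a) → a:[0]  free=[F.......]
after append(a, 1) → a:[0, 1]  free=[FF......]
after unlink(a) →   free=[........]
after create(a) → a:[0]  free=[F.......]
after create(c) → a:[0], c:[1]  free=[FF......]
after append(c, 1) → a:[0], c:[1, 2]  free=[FFF.....]

blocks(c) = [1, 2]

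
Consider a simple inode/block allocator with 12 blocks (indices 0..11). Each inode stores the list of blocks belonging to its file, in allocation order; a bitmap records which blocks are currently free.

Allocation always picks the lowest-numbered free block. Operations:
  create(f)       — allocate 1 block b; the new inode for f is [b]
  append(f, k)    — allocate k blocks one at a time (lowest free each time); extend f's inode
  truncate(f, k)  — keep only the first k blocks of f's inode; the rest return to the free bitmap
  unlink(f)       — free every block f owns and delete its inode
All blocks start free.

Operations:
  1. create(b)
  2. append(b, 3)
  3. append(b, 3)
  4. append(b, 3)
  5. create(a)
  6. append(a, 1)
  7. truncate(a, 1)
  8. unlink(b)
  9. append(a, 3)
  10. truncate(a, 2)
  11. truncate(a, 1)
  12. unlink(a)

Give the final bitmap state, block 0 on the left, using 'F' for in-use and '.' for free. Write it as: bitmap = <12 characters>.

create(b): bitmap=F........... | b=[0]
append(b, 3): bitmap=FFFF........ | b=[0, 1, 2, 3]
append(b, 3): bitmap=FFFFFFF..... | b=[0, 1, 2, 3, 4, 5, 6]
append(b, 3): bitmap=FFFFFFFFFF.. | b=[0, 1, 2, 3, 4, 5, 6, 7, 8, 9]
create(a): bitmap=FFFFFFFFFFF. | a=[10] b=[0, 1, 2, 3, 4, 5, 6, 7, 8, 9]
append(a, 1): bitmap=FFFFFFFFFFFF | a=[10, 11] b=[0, 1, 2, 3, 4, 5, 6, 7, 8, 9]
truncate(a, 1): bitmap=FFFFFFFFFFF. | a=[10] b=[0, 1, 2, 3, 4, 5, 6, 7, 8, 9]
unlink(b): bitmap=..........F. | a=[10]
append(a, 3): bitmap=FFF.......F. | a=[10, 0, 1, 2]
truncate(a, 2): bitmap=F.........F. | a=[10, 0]
truncate(a, 1): bitmap=..........F. | a=[10]
unlink(a): bitmap=............ | 

bitmap = ............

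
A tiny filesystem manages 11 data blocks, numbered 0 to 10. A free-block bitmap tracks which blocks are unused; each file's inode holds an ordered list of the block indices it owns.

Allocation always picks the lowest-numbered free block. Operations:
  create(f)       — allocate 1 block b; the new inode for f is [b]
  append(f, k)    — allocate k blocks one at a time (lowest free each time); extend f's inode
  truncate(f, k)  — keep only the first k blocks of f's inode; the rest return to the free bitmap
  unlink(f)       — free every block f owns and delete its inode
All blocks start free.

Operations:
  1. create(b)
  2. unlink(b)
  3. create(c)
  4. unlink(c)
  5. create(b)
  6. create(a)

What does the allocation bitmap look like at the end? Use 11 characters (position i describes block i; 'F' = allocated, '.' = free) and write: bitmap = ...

bitmap = FF.........

create(b): bitmap=F.......... | b=[0]
unlink(b): bitmap=........... | 
create(c): bitmap=F.......... | c=[0]
unlink(c): bitmap=........... | 
create(b): bitmap=F.......... | b=[0]
create(a): bitmap=FF......... | a=[1] b=[0]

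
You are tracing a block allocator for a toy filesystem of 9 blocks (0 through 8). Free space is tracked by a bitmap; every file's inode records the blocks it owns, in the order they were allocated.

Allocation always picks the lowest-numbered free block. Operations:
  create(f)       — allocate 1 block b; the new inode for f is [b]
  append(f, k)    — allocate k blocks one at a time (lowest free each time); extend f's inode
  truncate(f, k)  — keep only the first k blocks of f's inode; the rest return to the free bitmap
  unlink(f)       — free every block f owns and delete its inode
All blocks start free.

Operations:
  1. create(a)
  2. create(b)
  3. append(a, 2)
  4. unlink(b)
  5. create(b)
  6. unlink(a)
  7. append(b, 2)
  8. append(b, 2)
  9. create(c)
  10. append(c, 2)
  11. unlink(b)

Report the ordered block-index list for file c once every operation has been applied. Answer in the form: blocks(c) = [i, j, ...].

after create(a) → a:[0]  free=[F........]
after create(b) → a:[0], b:[1]  free=[FF.......]
after append(a, 2) → a:[0, 2, 3], b:[1]  free=[FFFF.....]
after unlink(b) → a:[0, 2, 3]  free=[F.FF.....]
after create(b) → a:[0, 2, 3], b:[1]  free=[FFFF.....]
after unlink(a) → b:[1]  free=[.F.......]
after append(b, 2) → b:[1, 0, 2]  free=[FFF......]
after append(b, 2) → b:[1, 0, 2, 3, 4]  free=[FFFFF....]
after create(c) → b:[1, 0, 2, 3, 4], c:[5]  free=[FFFFFF...]
after append(c, 2) → b:[1, 0, 2, 3, 4], c:[5, 6, 7]  free=[FFFFFFFF.]
after unlink(b) → c:[5, 6, 7]  free=[.....FFF.]

blocks(c) = [5, 6, 7]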